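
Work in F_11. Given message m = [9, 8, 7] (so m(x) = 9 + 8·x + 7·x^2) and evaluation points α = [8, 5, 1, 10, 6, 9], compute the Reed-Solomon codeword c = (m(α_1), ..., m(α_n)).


c = [4, 4, 2, 8, 1, 10]

Message polynomial: m(x) = 9 + 8·x + 7·x^2 (mod 11).
For each evaluation point α_i, compute m(α_i) mod 11:
  α_1 = 8: Horner steps 7 → 9 → 4, so m(8) = 4.
  α_2 = 5: Horner steps 7 → 10 → 4, so m(5) = 4.
  α_3 = 1: Horner steps 7 → 4 → 2, so m(1) = 2.
  α_4 = 10: Horner steps 7 → 1 → 8, so m(10) = 8.
  α_5 = 6: Horner steps 7 → 6 → 1, so m(6) = 1.
  α_6 = 9: Horner steps 7 → 5 → 10, so m(9) = 10.
Codeword c = [4, 4, 2, 8, 1, 10] ∈ F_11^6.


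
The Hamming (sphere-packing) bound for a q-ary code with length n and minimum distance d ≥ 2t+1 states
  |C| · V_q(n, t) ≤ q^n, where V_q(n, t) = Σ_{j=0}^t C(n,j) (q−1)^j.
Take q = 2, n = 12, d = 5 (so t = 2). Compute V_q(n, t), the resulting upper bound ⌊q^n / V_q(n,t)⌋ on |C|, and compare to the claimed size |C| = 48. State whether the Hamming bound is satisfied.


V_q(n, t) = 79, q^n = 4096, Hamming bound = 51, |C| = 48 ≤ bound (satisfied).

Step 1: Compute V_q(n, t) = Σ_{j=0}^2 C(n, j) (q−1)^j.
  j = 0: C(12,0)·(1)^0 = 1·1 = 1.
  j = 1: C(12,1)·(1)^1 = 12·1 = 12.
  j = 2: C(12,2)·(1)^2 = 66·1 = 66.
  V_q(n, t) = 1 + 12 + 66 = 79.
Step 2: q^n = 2^12 = 4096.
Step 3: Hamming bound ⌊q^n / V_q(n,t)⌋ = ⌊4096/79⌋ = 51.
Step 4: Compare |C| = 48 to 51: satisfied.
The claimed |C| lies below the Hamming bound.


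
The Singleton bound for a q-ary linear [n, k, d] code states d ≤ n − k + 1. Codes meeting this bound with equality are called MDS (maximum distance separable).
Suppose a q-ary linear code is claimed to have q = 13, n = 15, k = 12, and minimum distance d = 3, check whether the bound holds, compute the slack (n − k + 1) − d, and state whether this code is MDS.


Singleton RHS = n − k + 1 = 4, slack = 1, bound satisfied, not MDS.

Singleton bound: d ≤ n − k + 1.
Here n = 15, k = 12, so n − k + 1 = 4.
Given d = 3, check d ≤ 4: YES.
Slack = (n − k + 1) − d = 1.
The code is NOT MDS (slack = 1 > 0).
Description: the claimed parameters are [15, 12, 3]_13; such a code would be non-MDS.


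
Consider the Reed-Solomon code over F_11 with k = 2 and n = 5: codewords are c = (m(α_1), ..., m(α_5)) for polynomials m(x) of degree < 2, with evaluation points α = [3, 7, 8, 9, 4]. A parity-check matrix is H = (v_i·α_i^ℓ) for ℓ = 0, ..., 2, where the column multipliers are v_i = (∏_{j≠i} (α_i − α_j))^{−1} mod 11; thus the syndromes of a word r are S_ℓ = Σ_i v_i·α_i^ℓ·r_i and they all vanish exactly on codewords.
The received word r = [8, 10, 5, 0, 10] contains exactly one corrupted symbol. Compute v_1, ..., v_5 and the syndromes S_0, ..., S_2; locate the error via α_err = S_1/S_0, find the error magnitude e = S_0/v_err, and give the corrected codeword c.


S = (3, 1, 4), error at position 5, error magnitude e = 7, c = [8, 10, 5, 0, 3].

Step 1: column multipliers v_i = (∏_{j≠i}(α_i − α_j))^{−1} mod 11.
  i = 1 (α = 3): (3−7)(3−8)(3−9)(3−4) = (−4)·(−5)·(−6)·(−1) = 120 ≡ 10, so v_1 = 10^{−1} = 10 (mod 11).
  i = 2 (α = 7): (7−3)(7−8)(7−9)(7−4) = 4·(−1)·(−2)·3 = 24 ≡ 2, so v_2 = 2^{−1} = 6 (mod 11).
  i = 3 (α = 8): (8−3)(8−7)(8−9)(8−4) = 5·1·(−1)·4 = −20 ≡ 2, so v_3 = 2^{−1} = 6 (mod 11).
  i = 4 (α = 9): (9−3)(9−7)(9−8)(9−4) = 6·2·1·5 = 60 ≡ 5, so v_4 = 5^{−1} = 9 (mod 11).
  i = 5 (α = 4): (4−3)(4−7)(4−8)(4−9) = 1·(−3)·(−4)·(−5) = −60 ≡ 6, so v_5 = 6^{−1} = 2 (mod 11).
  v = [10, 6, 6, 9, 2].
Step 2: syndromes of r = [8, 10, 5, 0, 10] (all sums mod 11).
  S_0 = Σ v_i r_i = 10·8 + 6·10 + 6·5 + 9·0 + 2·10 = 190 ≡ 3.
  S_1 = Σ v_i α_i r_i = 10·3·8 + 6·7·10 + 6·8·5 + 9·9·0 + 2·4·10 = 980 ≡ 1.
  α_i^2 mod 11 = [9, 5, 9, 4, 5].
  S_2 = Σ v_i α_i^2 r_i = 10·9·8 + 6·5·10 + 6·9·5 + 9·4·0 + 2·5·10 = 1390 ≡ 4.
  S = (3, 1, 4) ≠ 0, so r is not a codeword (an error is present).
Step 3: locate the error. For a single error e at position i, S_ℓ = v_i·e·α_i^ℓ, so α_err = S_1/S_0.
  S_0^{−1} = 3^{−1} = 4 (mod 11), so α_err = 1·4 = 4 ≡ 4 = α_5. Error position i = 5.
  Consistency check: S_2/S_1 = 4·1 = 4 ≡ 4 = α_err ✓ (single-error assumption holds).
Step 4: error magnitude e = S_0/v_5 = S_0·∏_{j≠5}(α_5 − α_j) = 3·6 = 18 ≡ 7 (mod 11).
Step 5: correct position 5: c_5 = r_5 − e = 10 − 7 ≡ 3 (mod 11). Hence c = [8, 10, 5, 0, 3].
  Check: interpolating c through the α_i gives m(x) = 1 + 6·x (degree < 2) with m(α_i) = c_i for every i, so c is indeed a codeword.


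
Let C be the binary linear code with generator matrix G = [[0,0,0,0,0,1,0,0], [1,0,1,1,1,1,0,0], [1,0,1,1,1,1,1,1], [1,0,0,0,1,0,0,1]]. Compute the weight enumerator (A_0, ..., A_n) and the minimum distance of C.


Weight distribution: A_0 = 1, A_1 = 1, A_2 = 1, A_3 = 5, A_4 = 5, A_5 = 1, A_6 = 1, A_7 = 1. Minimum distance d = 1.

Enumerate all 2^4 = 16 messages m ∈ F_2^4.
For each, compute codeword c = mG in F_2^8, then tally its weight.
  m = 0000 → c = 00000000, weight = 0.
  m = 1000 → c = 00000100, weight = 1.
  m = 0100 → c = 10111100, weight = 5.
  m = 1100 → c = 10111000, weight = 4.
  m = 0010 → c = 10111111, weight = 7.
  m = 1010 → c = 10111011, weight = 6.
  m = 0110 → c = 00000011, weight = 2.
  m = 1110 → c = 00000111, weight = 3.
  m = 0001 → c = 10001001, weight = 3.
  m = 1001 → c = 10001101, weight = 4.
  m = 0101 → c = 00110101, weight = 4.
  m = 1101 → c = 00110001, weight = 3.
  m = 0011 → c = 00110110, weight = 4.
  m = 1011 → c = 00110010, weight = 3.
  m = 0111 → c = 10001010, weight = 3.
  m = 1111 → c = 10001110, weight = 4.
Tally weights:
  weight 0: 1 codewords.
  weight 1: 1 codewords.
  weight 2: 1 codewords.
  weight 3: 5 codewords.
  weight 4: 5 codewords.
  weight 5: 1 codewords.
  weight 6: 1 codewords.
  weight 7: 1 codewords.
Minimum distance d = smallest w > 0 with A_w > 0 = 1.
Sanity: Σ A_w = 16 = 2^4 = 16 ✓.


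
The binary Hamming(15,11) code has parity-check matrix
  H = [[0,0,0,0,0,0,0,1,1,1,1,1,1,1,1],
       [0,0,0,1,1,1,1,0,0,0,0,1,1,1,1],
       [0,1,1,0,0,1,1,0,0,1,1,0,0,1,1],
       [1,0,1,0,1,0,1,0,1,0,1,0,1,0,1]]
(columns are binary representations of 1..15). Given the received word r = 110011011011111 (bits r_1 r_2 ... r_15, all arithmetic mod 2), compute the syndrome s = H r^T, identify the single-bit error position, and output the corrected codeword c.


s = (1, 0, 1, 0)^T, error position = 10, corrected codeword c = 110011011111111

Compute s = H r^T mod 2 one row at a time:
  s_1 = 1 + 1 + 0 + 1 + 1 + 1 + 1 + 1 = 7 ≡ 1 (mod 2).
  s_2 = 0 + 1 + 1 + 0 + 1 + 1 + 1 + 1 = 6 ≡ 0 (mod 2).
  s_3 = 1 + 0 + 1 + 0 + 0 + 1 + 1 + 1 = 5 ≡ 1 (mod 2).
  s_4 = 1 + 0 + 1 + 0 + 1 + 1 + 1 + 1 = 6 ≡ 0 (mod 2).
s = (1, 0, 1, 0)^T — this equals column 10 of H (binary 1010), so error is at position 10.
Correct: flip bit 10 of r = 110011011011111 to get c = 110011011111111.


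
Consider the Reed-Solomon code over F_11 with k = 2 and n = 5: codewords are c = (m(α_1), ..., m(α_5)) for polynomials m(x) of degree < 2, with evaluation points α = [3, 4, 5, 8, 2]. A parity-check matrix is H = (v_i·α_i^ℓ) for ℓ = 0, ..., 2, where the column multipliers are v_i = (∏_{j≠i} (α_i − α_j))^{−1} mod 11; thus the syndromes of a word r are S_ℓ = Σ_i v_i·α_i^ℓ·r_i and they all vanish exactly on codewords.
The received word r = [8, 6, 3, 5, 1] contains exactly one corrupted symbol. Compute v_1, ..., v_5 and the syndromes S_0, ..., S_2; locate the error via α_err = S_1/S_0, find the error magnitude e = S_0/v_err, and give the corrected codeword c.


S = (10, 8, 2), error at position 1, error magnitude e = 10, c = [9, 6, 3, 5, 1].

Step 1: column multipliers v_i = (∏_{j≠i}(α_i − α_j))^{−1} mod 11.
  i = 1 (α = 3): (3−4)(3−5)(3−8)(3−2) = (−1)·(−2)·(−5)·1 = −10 ≡ 1, so v_1 = 1^{−1} = 1 (mod 11).
  i = 2 (α = 4): (4−3)(4−5)(4−8)(4−2) = 1·(−1)·(−4)·2 = 8 ≡ 8, so v_2 = 8^{−1} = 7 (mod 11).
  i = 3 (α = 5): (5−3)(5−4)(5−8)(5−2) = 2·1·(−3)·3 = −18 ≡ 4, so v_3 = 4^{−1} = 3 (mod 11).
  i = 4 (α = 8): (8−3)(8−4)(8−5)(8−2) = 5·4·3·6 = 360 ≡ 8, so v_4 = 8^{−1} = 7 (mod 11).
  i = 5 (α = 2): (2−3)(2−4)(2−5)(2−8) = (−1)·(−2)·(−3)·(−6) = 36 ≡ 3, so v_5 = 3^{−1} = 4 (mod 11).
  v = [1, 7, 3, 7, 4].
Step 2: syndromes of r = [8, 6, 3, 5, 1] (all sums mod 11).
  S_0 = Σ v_i r_i = 1·8 + 7·6 + 3·3 + 7·5 + 4·1 = 98 ≡ 10.
  S_1 = Σ v_i α_i r_i = 1·3·8 + 7·4·6 + 3·5·3 + 7·8·5 + 4·2·1 = 525 ≡ 8.
  α_i^2 mod 11 = [9, 5, 3, 9, 4].
  S_2 = Σ v_i α_i^2 r_i = 1·9·8 + 7·5·6 + 3·3·3 + 7·9·5 + 4·4·1 = 640 ≡ 2.
  S = (10, 8, 2) ≠ 0, so r is not a codeword (an error is present).
Step 3: locate the error. For a single error e at position i, S_ℓ = v_i·e·α_i^ℓ, so α_err = S_1/S_0.
  S_0^{−1} = 10^{−1} = 10 (mod 11), so α_err = 8·10 = 80 ≡ 3 = α_1. Error position i = 1.
  Consistency check: S_2/S_1 = 2·7 = 14 ≡ 3 = α_err ✓ (single-error assumption holds).
Step 4: error magnitude e = S_0/v_1 = S_0·∏_{j≠1}(α_1 − α_j) = 10·1 = 10 ≡ 10 (mod 11).
Step 5: correct position 1: c_1 = r_1 − e = 8 − 10 ≡ 9 (mod 11). Hence c = [9, 6, 3, 5, 1].
  Check: interpolating c through the α_i gives m(x) = 7 + 8·x (degree < 2) with m(α_i) = c_i for every i, so c is indeed a codeword.


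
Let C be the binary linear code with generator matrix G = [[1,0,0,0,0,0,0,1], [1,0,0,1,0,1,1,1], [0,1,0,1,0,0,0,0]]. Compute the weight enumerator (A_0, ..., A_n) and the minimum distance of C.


Weight distribution: A_0 = 1, A_2 = 2, A_3 = 2, A_4 = 1, A_5 = 2. Minimum distance d = 2.

Enumerate all 2^3 = 8 messages m ∈ F_2^3.
For each, compute codeword c = mG in F_2^8, then tally its weight.
  m = 000 → c = 00000000, weight = 0.
  m = 100 → c = 10000001, weight = 2.
  m = 010 → c = 10010111, weight = 5.
  m = 110 → c = 00010110, weight = 3.
  m = 001 → c = 01010000, weight = 2.
  m = 101 → c = 11010001, weight = 4.
  m = 011 → c = 11000111, weight = 5.
  m = 111 → c = 01000110, weight = 3.
Tally weights:
  weight 0: 1 codewords.
  weight 2: 2 codewords.
  weight 3: 2 codewords.
  weight 4: 1 codewords.
  weight 5: 2 codewords.
Minimum distance d = smallest w > 0 with A_w > 0 = 2.
Sanity: Σ A_w = 8 = 2^3 = 8 ✓.


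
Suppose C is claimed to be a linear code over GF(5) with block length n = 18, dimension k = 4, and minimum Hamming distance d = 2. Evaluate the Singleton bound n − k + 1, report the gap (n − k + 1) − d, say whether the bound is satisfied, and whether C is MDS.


Singleton RHS = n − k + 1 = 15, slack = 13, bound satisfied, not MDS.

Singleton bound: d ≤ n − k + 1.
Here n = 18, k = 4, so n − k + 1 = 15.
Given d = 2, check d ≤ 15: YES.
Slack = (n − k + 1) − d = 13.
The code is NOT MDS (slack = 13 > 0).
Description: the claimed parameters are [18, 4, 2]_5; such a code would be non-MDS.


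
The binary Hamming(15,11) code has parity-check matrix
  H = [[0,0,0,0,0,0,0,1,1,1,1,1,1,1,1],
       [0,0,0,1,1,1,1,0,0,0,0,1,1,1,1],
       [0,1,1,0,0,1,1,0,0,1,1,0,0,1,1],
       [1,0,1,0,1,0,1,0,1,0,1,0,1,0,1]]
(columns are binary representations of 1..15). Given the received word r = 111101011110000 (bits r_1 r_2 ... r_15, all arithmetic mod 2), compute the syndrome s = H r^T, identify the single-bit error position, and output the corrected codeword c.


s = (0, 0, 1, 0)^T, error position = 2, corrected codeword c = 101101011110000

Compute s = H r^T mod 2 one row at a time:
  s_1 = 1 + 1 + 1 + 1 + 0 + 0 + 0 + 0 = 4 ≡ 0 (mod 2).
  s_2 = 1 + 0 + 1 + 0 + 0 + 0 + 0 + 0 = 2 ≡ 0 (mod 2).
  s_3 = 1 + 1 + 1 + 0 + 1 + 1 + 0 + 0 = 5 ≡ 1 (mod 2).
  s_4 = 1 + 1 + 0 + 0 + 1 + 1 + 0 + 0 = 4 ≡ 0 (mod 2).
s = (0, 0, 1, 0)^T — this equals column 2 of H (binary 0010), so error is at position 2.
Correct: flip bit 2 of r = 111101011110000 to get c = 101101011110000.


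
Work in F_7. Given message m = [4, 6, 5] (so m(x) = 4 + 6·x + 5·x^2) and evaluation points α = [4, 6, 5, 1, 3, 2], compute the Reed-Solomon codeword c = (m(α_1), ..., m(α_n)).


c = [3, 3, 5, 1, 4, 1]

Message polynomial: m(x) = 4 + 6·x + 5·x^2 (mod 7).
For each evaluation point α_i, compute m(α_i) mod 7:
  α_1 = 4: Horner steps 5 → 5 → 3, so m(4) = 3.
  α_2 = 6: Horner steps 5 → 1 → 3, so m(6) = 3.
  α_3 = 5: Horner steps 5 → 3 → 5, so m(5) = 5.
  α_4 = 1: Horner steps 5 → 4 → 1, so m(1) = 1.
  α_5 = 3: Horner steps 5 → 0 → 4, so m(3) = 4.
  α_6 = 2: Horner steps 5 → 2 → 1, so m(2) = 1.
Codeword c = [3, 3, 5, 1, 4, 1] ∈ F_7^6.


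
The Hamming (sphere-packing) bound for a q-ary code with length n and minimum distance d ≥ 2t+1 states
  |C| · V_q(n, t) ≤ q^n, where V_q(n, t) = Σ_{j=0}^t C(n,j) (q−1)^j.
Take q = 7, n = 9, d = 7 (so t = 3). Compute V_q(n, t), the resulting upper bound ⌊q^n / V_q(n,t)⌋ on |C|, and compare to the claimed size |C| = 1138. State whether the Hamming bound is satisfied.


V_q(n, t) = 19495, q^n = 40353607, Hamming bound = 2069, |C| = 1138 ≤ bound (satisfied).

Step 1: Compute V_q(n, t) = Σ_{j=0}^3 C(n, j) (q−1)^j.
  j = 0: C(9,0)·(6)^0 = 1·1 = 1.
  j = 1: C(9,1)·(6)^1 = 9·6 = 54.
  j = 2: C(9,2)·(6)^2 = 36·36 = 1296.
  j = 3: C(9,3)·(6)^3 = 84·216 = 18144.
  V_q(n, t) = 1 + 54 + 1296 + 18144 = 19495.
Step 2: q^n = 7^9 = 40353607.
Step 3: Hamming bound ⌊q^n / V_q(n,t)⌋ = ⌊40353607/19495⌋ = 2069.
Step 4: Compare |C| = 1138 to 2069: satisfied.
The claimed |C| lies below the Hamming bound.


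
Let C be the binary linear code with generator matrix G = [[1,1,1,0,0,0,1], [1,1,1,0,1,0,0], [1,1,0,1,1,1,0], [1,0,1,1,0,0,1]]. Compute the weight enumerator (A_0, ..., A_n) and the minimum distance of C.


Weight distribution: A_0 = 1, A_2 = 2, A_3 = 4, A_4 = 5, A_5 = 4. Minimum distance d = 2.

Enumerate all 2^4 = 16 messages m ∈ F_2^4.
For each, compute codeword c = mG in F_2^7, then tally its weight.
  m = 0000 → c = 0000000, weight = 0.
  m = 1000 → c = 1110001, weight = 4.
  m = 0100 → c = 1110100, weight = 4.
  m = 1100 → c = 0000101, weight = 2.
  m = 0010 → c = 1101110, weight = 5.
  m = 1010 → c = 0011111, weight = 5.
  m = 0110 → c = 0011010, weight = 3.
  m = 1110 → c = 1101011, weight = 5.
  m = 0001 → c = 1011001, weight = 4.
  m = 1001 → c = 0101000, weight = 2.
  m = 0101 → c = 0101101, weight = 4.
  m = 1101 → c = 1011100, weight = 4.
  m = 0011 → c = 0110111, weight = 5.
  m = 1011 → c = 1000110, weight = 3.
  m = 0111 → c = 1000011, weight = 3.
  m = 1111 → c = 0110010, weight = 3.
Tally weights:
  weight 0: 1 codewords.
  weight 2: 2 codewords.
  weight 3: 4 codewords.
  weight 4: 5 codewords.
  weight 5: 4 codewords.
Minimum distance d = smallest w > 0 with A_w > 0 = 2.
Sanity: Σ A_w = 16 = 2^4 = 16 ✓.


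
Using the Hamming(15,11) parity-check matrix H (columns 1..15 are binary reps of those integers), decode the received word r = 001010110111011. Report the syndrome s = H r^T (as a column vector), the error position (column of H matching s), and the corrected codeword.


s = (0, 1, 0, 1)^T, error position = 5, corrected codeword c = 001000110111011

Compute s = H r^T mod 2 one row at a time:
  s_1 = 1 + 0 + 1 + 1 + 1 + 0 + 1 + 1 = 6 ≡ 0 (mod 2).
  s_2 = 0 + 1 + 0 + 1 + 1 + 0 + 1 + 1 = 5 ≡ 1 (mod 2).
  s_3 = 0 + 1 + 0 + 1 + 1 + 1 + 1 + 1 = 6 ≡ 0 (mod 2).
  s_4 = 0 + 1 + 1 + 1 + 0 + 1 + 0 + 1 = 5 ≡ 1 (mod 2).
s = (0, 1, 0, 1)^T — this equals column 5 of H (binary 0101), so error is at position 5.
Correct: flip bit 5 of r = 001010110111011 to get c = 001000110111011.


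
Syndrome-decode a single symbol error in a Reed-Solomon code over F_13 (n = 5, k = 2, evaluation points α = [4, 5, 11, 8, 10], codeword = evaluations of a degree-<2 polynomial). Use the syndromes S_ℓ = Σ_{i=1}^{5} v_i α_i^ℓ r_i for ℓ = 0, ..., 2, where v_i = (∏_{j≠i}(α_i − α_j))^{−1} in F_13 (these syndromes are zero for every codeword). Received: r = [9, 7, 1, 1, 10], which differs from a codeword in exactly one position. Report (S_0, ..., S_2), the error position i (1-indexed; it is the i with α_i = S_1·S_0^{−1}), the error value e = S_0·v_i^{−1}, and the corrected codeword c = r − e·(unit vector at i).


S = (5, 3, 7), error at position 3, error magnitude e = 6, c = [9, 7, 8, 1, 10].

Step 1: column multipliers v_i = (∏_{j≠i}(α_i − α_j))^{−1} mod 13.
  i = 1 (α = 4): (4−5)(4−11)(4−8)(4−10) = (−1)·(−7)·(−4)·(−6) = 168 ≡ 12, so v_1 = 12^{−1} = 12 (mod 13).
  i = 2 (α = 5): (5−4)(5−11)(5−8)(5−10) = 1·(−6)·(−3)·(−5) = −90 ≡ 1, so v_2 = 1^{−1} = 1 (mod 13).
  i = 3 (α = 11): (11−4)(11−5)(11−8)(11−10) = 7·6·3·1 = 126 ≡ 9, so v_3 = 9^{−1} = 3 (mod 13).
  i = 4 (α = 8): (8−4)(8−5)(8−11)(8−10) = 4·3·(−3)·(−2) = 72 ≡ 7, so v_4 = 7^{−1} = 2 (mod 13).
  i = 5 (α = 10): (10−4)(10−5)(10−11)(10−8) = 6·5·(−1)·2 = −60 ≡ 5, so v_5 = 5^{−1} = 8 (mod 13).
  v = [12, 1, 3, 2, 8].
Step 2: syndromes of r = [9, 7, 1, 1, 10] (all sums mod 13).
  S_0 = Σ v_i r_i = 12·9 + 1·7 + 3·1 + 2·1 + 8·10 = 200 ≡ 5.
  S_1 = Σ v_i α_i r_i = 12·4·9 + 1·5·7 + 3·11·1 + 2·8·1 + 8·10·10 = 1316 ≡ 3.
  α_i^2 mod 13 = [3, 12, 4, 12, 9].
  S_2 = Σ v_i α_i^2 r_i = 12·3·9 + 1·12·7 + 3·4·1 + 2·12·1 + 8·9·10 = 1164 ≡ 7.
  S = (5, 3, 7) ≠ 0, so r is not a codeword (an error is present).
Step 3: locate the error. For a single error e at position i, S_ℓ = v_i·e·α_i^ℓ, so α_err = S_1/S_0.
  S_0^{−1} = 5^{−1} = 8 (mod 13), so α_err = 3·8 = 24 ≡ 11 = α_3. Error position i = 3.
  Consistency check: S_2/S_1 = 7·9 = 63 ≡ 11 = α_err ✓ (single-error assumption holds).
Step 4: error magnitude e = S_0/v_3 = S_0·∏_{j≠3}(α_3 − α_j) = 5·9 = 45 ≡ 6 (mod 13).
Step 5: correct position 3: c_3 = r_3 − e = 1 − 6 ≡ 8 (mod 13). Hence c = [9, 7, 8, 1, 10].
  Check: interpolating c through the α_i gives m(x) = 4 + 11·x (degree < 2) with m(α_i) = c_i for every i, so c is indeed a codeword.


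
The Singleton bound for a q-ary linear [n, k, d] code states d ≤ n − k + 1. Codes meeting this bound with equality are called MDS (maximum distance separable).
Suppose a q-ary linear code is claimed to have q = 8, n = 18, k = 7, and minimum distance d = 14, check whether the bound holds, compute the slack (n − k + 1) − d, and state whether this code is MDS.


Singleton RHS = n − k + 1 = 12, slack = -2, bound violated (no such code; not MDS).

Singleton bound: d ≤ n − k + 1.
Here n = 18, k = 7, so n − k + 1 = 12.
Given d = 14, check d ≤ 12: NO.
Slack = (n − k + 1) − d = -2.
The slack is negative: d = 14 exceeds n − k + 1 = 12 by 2, so the Singleton bound is violated and no linear [18, 7, 14]_8 code can exist. In particular it is not MDS (MDS requires d = n − k + 1 exactly).
Description: the claimed parameters are [18, 7, 14]_8; such a code would be impossible (violates the Singleton bound).


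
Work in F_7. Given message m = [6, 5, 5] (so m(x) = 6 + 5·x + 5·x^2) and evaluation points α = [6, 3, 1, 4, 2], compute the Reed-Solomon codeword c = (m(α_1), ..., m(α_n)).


c = [6, 3, 2, 1, 1]

Message polynomial: m(x) = 6 + 5·x + 5·x^2 (mod 7).
For each evaluation point α_i, compute m(α_i) mod 7:
  α_1 = 6: Horner steps 5 → 0 → 6, so m(6) = 6.
  α_2 = 3: Horner steps 5 → 6 → 3, so m(3) = 3.
  α_3 = 1: Horner steps 5 → 3 → 2, so m(1) = 2.
  α_4 = 4: Horner steps 5 → 4 → 1, so m(4) = 1.
  α_5 = 2: Horner steps 5 → 1 → 1, so m(2) = 1.
Codeword c = [6, 3, 2, 1, 1] ∈ F_7^5.


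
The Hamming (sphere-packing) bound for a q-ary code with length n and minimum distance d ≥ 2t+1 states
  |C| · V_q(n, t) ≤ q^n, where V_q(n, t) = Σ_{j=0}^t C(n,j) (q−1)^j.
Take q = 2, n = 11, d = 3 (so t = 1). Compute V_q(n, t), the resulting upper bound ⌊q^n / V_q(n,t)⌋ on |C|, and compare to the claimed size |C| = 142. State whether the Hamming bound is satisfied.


V_q(n, t) = 12, q^n = 2048, Hamming bound = 170, |C| = 142 ≤ bound (satisfied).

Step 1: Compute V_q(n, t) = Σ_{j=0}^1 C(n, j) (q−1)^j.
  j = 0: C(11,0)·(1)^0 = 1·1 = 1.
  j = 1: C(11,1)·(1)^1 = 11·1 = 11.
  V_q(n, t) = 1 + 11 = 12.
Step 2: q^n = 2^11 = 2048.
Step 3: Hamming bound ⌊q^n / V_q(n,t)⌋ = ⌊2048/12⌋ = 170.
Step 4: Compare |C| = 142 to 170: satisfied.
The claimed |C| lies below the Hamming bound.


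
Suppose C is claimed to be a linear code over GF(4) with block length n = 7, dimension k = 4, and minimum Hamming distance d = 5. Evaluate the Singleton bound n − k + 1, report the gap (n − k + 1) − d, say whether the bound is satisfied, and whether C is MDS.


Singleton RHS = n − k + 1 = 4, slack = -1, bound violated (no such code; not MDS).

Singleton bound: d ≤ n − k + 1.
Here n = 7, k = 4, so n − k + 1 = 4.
Given d = 5, check d ≤ 4: NO.
Slack = (n − k + 1) − d = -1.
The slack is negative: d = 5 exceeds n − k + 1 = 4 by 1, so the Singleton bound is violated and no linear [7, 4, 5]_4 code can exist. In particular it is not MDS (MDS requires d = n − k + 1 exactly).
Description: the claimed parameters are [7, 4, 5]_4; such a code would be impossible (violates the Singleton bound).


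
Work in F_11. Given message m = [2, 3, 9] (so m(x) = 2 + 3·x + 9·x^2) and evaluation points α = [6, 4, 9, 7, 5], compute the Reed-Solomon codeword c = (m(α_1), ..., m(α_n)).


c = [3, 4, 10, 2, 0]

Message polynomial: m(x) = 2 + 3·x + 9·x^2 (mod 11).
For each evaluation point α_i, compute m(α_i) mod 11:
  α_1 = 6: Horner steps 9 → 2 → 3, so m(6) = 3.
  α_2 = 4: Horner steps 9 → 6 → 4, so m(4) = 4.
  α_3 = 9: Horner steps 9 → 7 → 10, so m(9) = 10.
  α_4 = 7: Horner steps 9 → 0 → 2, so m(7) = 2.
  α_5 = 5: Horner steps 9 → 4 → 0, so m(5) = 0.
Codeword c = [3, 4, 10, 2, 0] ∈ F_11^5.


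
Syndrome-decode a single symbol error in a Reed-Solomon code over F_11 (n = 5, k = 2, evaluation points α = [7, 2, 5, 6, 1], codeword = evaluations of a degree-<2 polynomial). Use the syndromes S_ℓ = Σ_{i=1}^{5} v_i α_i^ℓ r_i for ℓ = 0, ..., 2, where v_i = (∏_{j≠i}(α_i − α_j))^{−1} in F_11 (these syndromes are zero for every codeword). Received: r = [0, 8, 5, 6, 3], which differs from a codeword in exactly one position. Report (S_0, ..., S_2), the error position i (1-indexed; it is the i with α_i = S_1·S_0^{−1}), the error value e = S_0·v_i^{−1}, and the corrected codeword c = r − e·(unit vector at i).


S = (2, 10, 6), error at position 3, error magnitude e = 4, c = [0, 8, 1, 6, 3].

Step 1: column multipliers v_i = (∏_{j≠i}(α_i − α_j))^{−1} mod 11.
  i = 1 (α = 7): (7−2)(7−5)(7−6)(7−1) = 5·2·1·6 = 60 ≡ 5, so v_1 = 5^{−1} = 9 (mod 11).
  i = 2 (α = 2): (2−7)(2−5)(2−6)(2−1) = (−5)·(−3)·(−4)·1 = −60 ≡ 6, so v_2 = 6^{−1} = 2 (mod 11).
  i = 3 (α = 5): (5−7)(5−2)(5−6)(5−1) = (−2)·3·(−1)·4 = 24 ≡ 2, so v_3 = 2^{−1} = 6 (mod 11).
  i = 4 (α = 6): (6−7)(6−2)(6−5)(6−1) = (−1)·4·1·5 = −20 ≡ 2, so v_4 = 2^{−1} = 6 (mod 11).
  i = 5 (α = 1): (1−7)(1−2)(1−5)(1−6) = (−6)·(−1)·(−4)·(−5) = 120 ≡ 10, so v_5 = 10^{−1} = 10 (mod 11).
  v = [9, 2, 6, 6, 10].
Step 2: syndromes of r = [0, 8, 5, 6, 3] (all sums mod 11).
  S_0 = Σ v_i r_i = 9·0 + 2·8 + 6·5 + 6·6 + 10·3 = 112 ≡ 2.
  S_1 = Σ v_i α_i r_i = 9·7·0 + 2·2·8 + 6·5·5 + 6·6·6 + 10·1·3 = 428 ≡ 10.
  α_i^2 mod 11 = [5, 4, 3, 3, 1].
  S_2 = Σ v_i α_i^2 r_i = 9·5·0 + 2·4·8 + 6·3·5 + 6·3·6 + 10·1·3 = 292 ≡ 6.
  S = (2, 10, 6) ≠ 0, so r is not a codeword (an error is present).
Step 3: locate the error. For a single error e at position i, S_ℓ = v_i·e·α_i^ℓ, so α_err = S_1/S_0.
  S_0^{−1} = 2^{−1} = 6 (mod 11), so α_err = 10·6 = 60 ≡ 5 = α_3. Error position i = 3.
  Consistency check: S_2/S_1 = 6·10 = 60 ≡ 5 = α_err ✓ (single-error assumption holds).
Step 4: error magnitude e = S_0/v_3 = S_0·∏_{j≠3}(α_3 − α_j) = 2·2 = 4 ≡ 4 (mod 11).
Step 5: correct position 3: c_3 = r_3 − e = 5 − 4 ≡ 1 (mod 11). Hence c = [0, 8, 1, 6, 3].
  Check: interpolating c through the α_i gives m(x) = 9 + 5·x (degree < 2) with m(α_i) = c_i for every i, so c is indeed a codeword.


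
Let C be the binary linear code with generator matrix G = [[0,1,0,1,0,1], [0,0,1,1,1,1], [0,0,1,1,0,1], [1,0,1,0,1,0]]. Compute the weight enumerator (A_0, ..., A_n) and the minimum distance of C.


Weight distribution: A_0 = 1, A_1 = 1, A_2 = 3, A_3 = 6, A_4 = 3, A_5 = 1, A_6 = 1. Minimum distance d = 1.

Enumerate all 2^4 = 16 messages m ∈ F_2^4.
For each, compute codeword c = mG in F_2^6, then tally its weight.
  m = 0000 → c = 000000, weight = 0.
  m = 1000 → c = 010101, weight = 3.
  m = 0100 → c = 001111, weight = 4.
  m = 1100 → c = 011010, weight = 3.
  m = 0010 → c = 001101, weight = 3.
  m = 1010 → c = 011000, weight = 2.
  m = 0110 → c = 000010, weight = 1.
  m = 1110 → c = 010111, weight = 4.
  m = 0001 → c = 101010, weight = 3.
  m = 1001 → c = 111111, weight = 6.
  m = 0101 → c = 100101, weight = 3.
  m = 1101 → c = 110000, weight = 2.
  m = 0011 → c = 100111, weight = 4.
  m = 1011 → c = 110010, weight = 3.
  m = 0111 → c = 101000, weight = 2.
  m = 1111 → c = 111101, weight = 5.
Tally weights:
  weight 0: 1 codewords.
  weight 1: 1 codewords.
  weight 2: 3 codewords.
  weight 3: 6 codewords.
  weight 4: 3 codewords.
  weight 5: 1 codewords.
  weight 6: 1 codewords.
Minimum distance d = smallest w > 0 with A_w > 0 = 1.
Sanity: Σ A_w = 16 = 2^4 = 16 ✓.


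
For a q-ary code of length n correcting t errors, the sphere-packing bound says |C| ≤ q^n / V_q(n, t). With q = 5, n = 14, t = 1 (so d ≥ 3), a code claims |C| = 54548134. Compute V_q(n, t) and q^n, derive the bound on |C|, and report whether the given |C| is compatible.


V_q(n, t) = 57, q^n = 6103515625, Hamming bound = 107079221, |C| = 54548134 ≤ bound (satisfied).

Step 1: Compute V_q(n, t) = Σ_{j=0}^1 C(n, j) (q−1)^j.
  j = 0: C(14,0)·(4)^0 = 1·1 = 1.
  j = 1: C(14,1)·(4)^1 = 14·4 = 56.
  V_q(n, t) = 1 + 56 = 57.
Step 2: q^n = 5^14 = 6103515625.
Step 3: Hamming bound ⌊q^n / V_q(n,t)⌋ = ⌊6103515625/57⌋ = 107079221.
Step 4: Compare |C| = 54548134 to 107079221: satisfied.
The claimed |C| lies below the Hamming bound.


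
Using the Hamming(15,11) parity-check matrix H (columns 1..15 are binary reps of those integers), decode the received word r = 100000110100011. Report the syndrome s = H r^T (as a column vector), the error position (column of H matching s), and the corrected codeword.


s = (0, 1, 0, 1)^T, error position = 5, corrected codeword c = 100010110100011

Compute s = H r^T mod 2 one row at a time:
  s_1 = 1 + 0 + 1 + 0 + 0 + 0 + 1 + 1 = 4 ≡ 0 (mod 2).
  s_2 = 0 + 0 + 0 + 1 + 0 + 0 + 1 + 1 = 3 ≡ 1 (mod 2).
  s_3 = 0 + 0 + 0 + 1 + 1 + 0 + 1 + 1 = 4 ≡ 0 (mod 2).
  s_4 = 1 + 0 + 0 + 1 + 0 + 0 + 0 + 1 = 3 ≡ 1 (mod 2).
s = (0, 1, 0, 1)^T — this equals column 5 of H (binary 0101), so error is at position 5.
Correct: flip bit 5 of r = 100000110100011 to get c = 100010110100011.


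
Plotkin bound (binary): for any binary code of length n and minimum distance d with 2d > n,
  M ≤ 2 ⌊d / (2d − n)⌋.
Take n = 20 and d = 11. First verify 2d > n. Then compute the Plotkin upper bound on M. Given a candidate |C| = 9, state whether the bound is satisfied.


Plotkin bound M ≤ 10; given |C| = 9 ≤ bound (satisfied).

Check applicability: 2d = 22, n = 20.
2d − n = 2 > 0, so Plotkin applies.
Compute d/(2d−n) = 11/2 ≈ 5.5000.
⌊d/(2d−n)⌋ = 5.
Plotkin bound: M ≤ 2·5 = 10.
Given |C| = 9, check: satisfied.
This |C| is below the Plotkin bound.


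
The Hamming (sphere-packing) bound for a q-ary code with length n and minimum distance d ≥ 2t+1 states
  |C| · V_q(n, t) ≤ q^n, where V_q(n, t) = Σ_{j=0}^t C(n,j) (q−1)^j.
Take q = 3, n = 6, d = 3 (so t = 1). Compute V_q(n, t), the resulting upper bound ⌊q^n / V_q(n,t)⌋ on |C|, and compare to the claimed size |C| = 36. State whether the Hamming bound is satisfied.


V_q(n, t) = 13, q^n = 729, Hamming bound = 56, |C| = 36 ≤ bound (satisfied).

Step 1: Compute V_q(n, t) = Σ_{j=0}^1 C(n, j) (q−1)^j.
  j = 0: C(6,0)·(2)^0 = 1·1 = 1.
  j = 1: C(6,1)·(2)^1 = 6·2 = 12.
  V_q(n, t) = 1 + 12 = 13.
Step 2: q^n = 3^6 = 729.
Step 3: Hamming bound ⌊q^n / V_q(n,t)⌋ = ⌊729/13⌋ = 56.
Step 4: Compare |C| = 36 to 56: satisfied.
The claimed |C| lies below the Hamming bound.


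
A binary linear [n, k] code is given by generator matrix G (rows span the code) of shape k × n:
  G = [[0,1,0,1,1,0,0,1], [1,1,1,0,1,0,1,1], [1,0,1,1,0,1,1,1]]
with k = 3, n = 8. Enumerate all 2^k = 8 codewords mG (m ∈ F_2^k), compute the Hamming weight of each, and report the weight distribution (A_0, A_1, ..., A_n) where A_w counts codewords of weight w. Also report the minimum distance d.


Weight distribution: A_0 = 1, A_2 = 1, A_4 = 3, A_6 = 3. Minimum distance d = 2.

Enumerate all 2^3 = 8 messages m ∈ F_2^3.
For each, compute codeword c = mG in F_2^8, then tally its weight.
  m = 000 → c = 00000000, weight = 0.
  m = 100 → c = 01011001, weight = 4.
  m = 010 → c = 11101011, weight = 6.
  m = 110 → c = 10110010, weight = 4.
  m = 001 → c = 10110111, weight = 6.
  m = 101 → c = 11101110, weight = 6.
  m = 011 → c = 01011100, weight = 4.
  m = 111 → c = 00000101, weight = 2.
Tally weights:
  weight 0: 1 codewords.
  weight 2: 1 codewords.
  weight 4: 3 codewords.
  weight 6: 3 codewords.
Minimum distance d = smallest w > 0 with A_w > 0 = 2.
Sanity: Σ A_w = 8 = 2^3 = 8 ✓.


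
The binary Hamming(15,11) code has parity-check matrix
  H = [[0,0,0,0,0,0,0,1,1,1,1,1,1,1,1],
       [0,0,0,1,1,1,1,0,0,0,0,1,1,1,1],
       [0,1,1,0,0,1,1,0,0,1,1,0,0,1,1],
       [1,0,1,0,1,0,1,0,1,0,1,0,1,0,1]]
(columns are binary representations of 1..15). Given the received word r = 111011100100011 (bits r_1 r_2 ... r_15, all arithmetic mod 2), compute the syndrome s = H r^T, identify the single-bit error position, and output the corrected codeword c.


s = (1, 1, 1, 1)^T, error position = 15, corrected codeword c = 111011100100010

Compute s = H r^T mod 2 one row at a time:
  s_1 = 0 + 0 + 1 + 0 + 0 + 0 + 1 + 1 = 3 ≡ 1 (mod 2).
  s_2 = 0 + 1 + 1 + 1 + 0 + 0 + 1 + 1 = 5 ≡ 1 (mod 2).
  s_3 = 1 + 1 + 1 + 1 + 1 + 0 + 1 + 1 = 7 ≡ 1 (mod 2).
  s_4 = 1 + 1 + 1 + 1 + 0 + 0 + 0 + 1 = 5 ≡ 1 (mod 2).
s = (1, 1, 1, 1)^T — this equals column 15 of H (binary 1111), so error is at position 15.
Correct: flip bit 15 of r = 111011100100011 to get c = 111011100100010.


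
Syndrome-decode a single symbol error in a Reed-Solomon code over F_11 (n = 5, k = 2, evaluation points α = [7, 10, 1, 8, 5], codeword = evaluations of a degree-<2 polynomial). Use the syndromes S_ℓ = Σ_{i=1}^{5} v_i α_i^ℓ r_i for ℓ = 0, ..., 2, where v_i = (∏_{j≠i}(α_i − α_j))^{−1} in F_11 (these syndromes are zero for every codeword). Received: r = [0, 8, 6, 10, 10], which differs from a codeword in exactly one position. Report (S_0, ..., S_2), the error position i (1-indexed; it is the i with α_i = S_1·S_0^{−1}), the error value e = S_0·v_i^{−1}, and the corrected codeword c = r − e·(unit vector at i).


S = (8, 7, 2), error at position 5, error magnitude e = 8, c = [0, 8, 6, 10, 2].

Step 1: column multipliers v_i = (∏_{j≠i}(α_i − α_j))^{−1} mod 11.
  i = 1 (α = 7): (7−10)(7−1)(7−8)(7−5) = (−3)·6·(−1)·2 = 36 ≡ 3, so v_1 = 3^{−1} = 4 (mod 11).
  i = 2 (α = 10): (10−7)(10−1)(10−8)(10−5) = 3·9·2·5 = 270 ≡ 6, so v_2 = 6^{−1} = 2 (mod 11).
  i = 3 (α = 1): (1−7)(1−10)(1−8)(1−5) = (−6)·(−9)·(−7)·(−4) = 1512 ≡ 5, so v_3 = 5^{−1} = 9 (mod 11).
  i = 4 (α = 8): (8−7)(8−10)(8−1)(8−5) = 1·(−2)·7·3 = −42 ≡ 2, so v_4 = 2^{−1} = 6 (mod 11).
  i = 5 (α = 5): (5−7)(5−10)(5−1)(5−8) = (−2)·(−5)·4·(−3) = −120 ≡ 1, so v_5 = 1^{−1} = 1 (mod 11).
  v = [4, 2, 9, 6, 1].
Step 2: syndromes of r = [0, 8, 6, 10, 10] (all sums mod 11).
  S_0 = Σ v_i r_i = 4·0 + 2·8 + 9·6 + 6·10 + 1·10 = 140 ≡ 8.
  S_1 = Σ v_i α_i r_i = 4·7·0 + 2·10·8 + 9·1·6 + 6·8·10 + 1·5·10 = 744 ≡ 7.
  α_i^2 mod 11 = [5, 1, 1, 9, 3].
  S_2 = Σ v_i α_i^2 r_i = 4·5·0 + 2·1·8 + 9·1·6 + 6·9·10 + 1·3·10 = 640 ≡ 2.
  S = (8, 7, 2) ≠ 0, so r is not a codeword (an error is present).
Step 3: locate the error. For a single error e at position i, S_ℓ = v_i·e·α_i^ℓ, so α_err = S_1/S_0.
  S_0^{−1} = 8^{−1} = 7 (mod 11), so α_err = 7·7 = 49 ≡ 5 = α_5. Error position i = 5.
  Consistency check: S_2/S_1 = 2·8 = 16 ≡ 5 = α_err ✓ (single-error assumption holds).
Step 4: error magnitude e = S_0/v_5 = S_0·∏_{j≠5}(α_5 − α_j) = 8·1 = 8 ≡ 8 (mod 11).
Step 5: correct position 5: c_5 = r_5 − e = 10 − 8 ≡ 2 (mod 11). Hence c = [0, 8, 6, 10, 2].
  Check: interpolating c through the α_i gives m(x) = 7 + 10·x (degree < 2) with m(α_i) = c_i for every i, so c is indeed a codeword.


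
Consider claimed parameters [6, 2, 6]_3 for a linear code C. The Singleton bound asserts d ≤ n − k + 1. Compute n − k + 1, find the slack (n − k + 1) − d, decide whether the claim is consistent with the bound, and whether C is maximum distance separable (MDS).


Singleton RHS = n − k + 1 = 5, slack = -1, bound violated (no such code; not MDS).

Singleton bound: d ≤ n − k + 1.
Here n = 6, k = 2, so n − k + 1 = 5.
Given d = 6, check d ≤ 5: NO.
Slack = (n − k + 1) − d = -1.
The slack is negative: d = 6 exceeds n − k + 1 = 5 by 1, so the Singleton bound is violated and no linear [6, 2, 6]_3 code can exist. In particular it is not MDS (MDS requires d = n − k + 1 exactly).
Description: the claimed parameters are [6, 2, 6]_3; such a code would be impossible (violates the Singleton bound).


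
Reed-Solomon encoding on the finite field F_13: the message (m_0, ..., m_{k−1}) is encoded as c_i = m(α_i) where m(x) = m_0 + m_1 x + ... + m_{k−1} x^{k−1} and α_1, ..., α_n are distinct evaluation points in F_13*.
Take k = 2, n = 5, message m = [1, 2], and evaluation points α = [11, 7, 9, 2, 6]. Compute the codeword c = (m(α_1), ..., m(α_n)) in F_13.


c = [10, 2, 6, 5, 0]

Message polynomial: m(x) = 1 + 2·x (mod 13).
For each evaluation point α_i, compute m(α_i) mod 13:
  α_1 = 11: Horner steps 2 → 10, so m(11) = 10.
  α_2 = 7: Horner steps 2 → 2, so m(7) = 2.
  α_3 = 9: Horner steps 2 → 6, so m(9) = 6.
  α_4 = 2: Horner steps 2 → 5, so m(2) = 5.
  α_5 = 6: Horner steps 2 → 0, so m(6) = 0.
Codeword c = [10, 2, 6, 5, 0] ∈ F_13^5.


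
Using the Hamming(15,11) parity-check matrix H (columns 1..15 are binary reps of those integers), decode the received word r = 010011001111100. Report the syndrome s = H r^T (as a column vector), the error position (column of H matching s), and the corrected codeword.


s = (1, 0, 0, 0)^T, error position = 8, corrected codeword c = 010011011111100

Compute s = H r^T mod 2 one row at a time:
  s_1 = 0 + 1 + 1 + 1 + 1 + 1 + 0 + 0 = 5 ≡ 1 (mod 2).
  s_2 = 0 + 1 + 1 + 0 + 1 + 1 + 0 + 0 = 4 ≡ 0 (mod 2).
  s_3 = 1 + 0 + 1 + 0 + 1 + 1 + 0 + 0 = 4 ≡ 0 (mod 2).
  s_4 = 0 + 0 + 1 + 0 + 1 + 1 + 1 + 0 = 4 ≡ 0 (mod 2).
s = (1, 0, 0, 0)^T — this equals column 8 of H (binary 1000), so error is at position 8.
Correct: flip bit 8 of r = 010011001111100 to get c = 010011011111100.


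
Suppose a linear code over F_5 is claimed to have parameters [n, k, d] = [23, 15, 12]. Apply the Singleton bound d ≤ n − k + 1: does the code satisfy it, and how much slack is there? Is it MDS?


Singleton RHS = n − k + 1 = 9, slack = -3, bound violated (no such code; not MDS).

Singleton bound: d ≤ n − k + 1.
Here n = 23, k = 15, so n − k + 1 = 9.
Given d = 12, check d ≤ 9: NO.
Slack = (n − k + 1) − d = -3.
The slack is negative: d = 12 exceeds n − k + 1 = 9 by 3, so the Singleton bound is violated and no linear [23, 15, 12]_5 code can exist. In particular it is not MDS (MDS requires d = n − k + 1 exactly).
Description: the claimed parameters are [23, 15, 12]_5; such a code would be impossible (violates the Singleton bound).


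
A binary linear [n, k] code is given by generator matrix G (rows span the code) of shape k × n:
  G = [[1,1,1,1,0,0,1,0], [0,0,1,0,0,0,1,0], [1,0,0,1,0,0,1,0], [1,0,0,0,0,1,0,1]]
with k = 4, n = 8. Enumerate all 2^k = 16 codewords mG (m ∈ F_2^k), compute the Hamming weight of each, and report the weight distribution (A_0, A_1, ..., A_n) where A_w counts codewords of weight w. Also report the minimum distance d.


Weight distribution: A_0 = 1, A_2 = 3, A_3 = 4, A_4 = 3, A_5 = 4, A_6 = 1. Minimum distance d = 2.

Enumerate all 2^4 = 16 messages m ∈ F_2^4.
For each, compute codeword c = mG in F_2^8, then tally its weight.
  m = 0000 → c = 00000000, weight = 0.
  m = 1000 → c = 11110010, weight = 5.
  m = 0100 → c = 00100010, weight = 2.
  m = 1100 → c = 11010000, weight = 3.
  m = 0010 → c = 10010010, weight = 3.
  m = 1010 → c = 01100000, weight = 2.
  m = 0110 → c = 10110000, weight = 3.
  m = 1110 → c = 01000010, weight = 2.
  m = 0001 → c = 10000101, weight = 3.
  m = 1001 → c = 01110111, weight = 6.
  m = 0101 → c = 10100111, weight = 5.
  m = 1101 → c = 01010101, weight = 4.
  m = 0011 → c = 00010111, weight = 4.
  m = 1011 → c = 11100101, weight = 5.
  m = 0111 → c = 00110101, weight = 4.
  m = 1111 → c = 11000111, weight = 5.
Tally weights:
  weight 0: 1 codewords.
  weight 2: 3 codewords.
  weight 3: 4 codewords.
  weight 4: 3 codewords.
  weight 5: 4 codewords.
  weight 6: 1 codewords.
Minimum distance d = smallest w > 0 with A_w > 0 = 2.
Sanity: Σ A_w = 16 = 2^4 = 16 ✓.


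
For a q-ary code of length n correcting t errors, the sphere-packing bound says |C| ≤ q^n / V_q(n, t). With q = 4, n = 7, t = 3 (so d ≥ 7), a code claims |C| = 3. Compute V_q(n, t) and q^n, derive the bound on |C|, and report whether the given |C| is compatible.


V_q(n, t) = 1156, q^n = 16384, Hamming bound = 14, |C| = 3 ≤ bound (satisfied).

Step 1: Compute V_q(n, t) = Σ_{j=0}^3 C(n, j) (q−1)^j.
  j = 0: C(7,0)·(3)^0 = 1·1 = 1.
  j = 1: C(7,1)·(3)^1 = 7·3 = 21.
  j = 2: C(7,2)·(3)^2 = 21·9 = 189.
  j = 3: C(7,3)·(3)^3 = 35·27 = 945.
  V_q(n, t) = 1 + 21 + 189 + 945 = 1156.
Step 2: q^n = 4^7 = 16384.
Step 3: Hamming bound ⌊q^n / V_q(n,t)⌋ = ⌊16384/1156⌋ = 14.
Step 4: Compare |C| = 3 to 14: satisfied.
The claimed |C| lies below the Hamming bound.


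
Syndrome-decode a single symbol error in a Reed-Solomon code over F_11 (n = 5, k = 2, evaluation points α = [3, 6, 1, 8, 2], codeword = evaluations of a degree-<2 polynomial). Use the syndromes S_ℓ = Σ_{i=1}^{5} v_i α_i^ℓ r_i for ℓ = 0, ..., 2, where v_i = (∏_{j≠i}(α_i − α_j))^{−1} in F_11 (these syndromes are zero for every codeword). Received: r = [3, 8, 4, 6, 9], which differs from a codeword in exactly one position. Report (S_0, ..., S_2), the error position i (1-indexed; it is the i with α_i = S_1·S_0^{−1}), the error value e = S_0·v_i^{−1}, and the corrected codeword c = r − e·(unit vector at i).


S = (1, 6, 3), error at position 2, error magnitude e = 1, c = [3, 7, 4, 6, 9].

Step 1: column multipliers v_i = (∏_{j≠i}(α_i − α_j))^{−1} mod 11.
  i = 1 (α = 3): (3−6)(3−1)(3−8)(3−2) = (−3)·2·(−5)·1 = 30 ≡ 8, so v_1 = 8^{−1} = 7 (mod 11).
  i = 2 (α = 6): (6−3)(6−1)(6−8)(6−2) = 3·5·(−2)·4 = −120 ≡ 1, so v_2 = 1^{−1} = 1 (mod 11).
  i = 3 (α = 1): (1−3)(1−6)(1−8)(1−2) = (−2)·(−5)·(−7)·(−1) = 70 ≡ 4, so v_3 = 4^{−1} = 3 (mod 11).
  i = 4 (α = 8): (8−3)(8−6)(8−1)(8−2) = 5·2·7·6 = 420 ≡ 2, so v_4 = 2^{−1} = 6 (mod 11).
  i = 5 (α = 2): (2−3)(2−6)(2−1)(2−8) = (−1)·(−4)·1·(−6) = −24 ≡ 9, so v_5 = 9^{−1} = 5 (mod 11).
  v = [7, 1, 3, 6, 5].
Step 2: syndromes of r = [3, 8, 4, 6, 9] (all sums mod 11).
  S_0 = Σ v_i r_i = 7·3 + 1·8 + 3·4 + 6·6 + 5·9 = 122 ≡ 1.
  S_1 = Σ v_i α_i r_i = 7·3·3 + 1·6·8 + 3·1·4 + 6·8·6 + 5·2·9 = 501 ≡ 6.
  α_i^2 mod 11 = [9, 3, 1, 9, 4].
  S_2 = Σ v_i α_i^2 r_i = 7·9·3 + 1·3·8 + 3·1·4 + 6·9·6 + 5·4·9 = 729 ≡ 3.
  S = (1, 6, 3) ≠ 0, so r is not a codeword (an error is present).
Step 3: locate the error. For a single error e at position i, S_ℓ = v_i·e·α_i^ℓ, so α_err = S_1/S_0.
  S_0^{−1} = 1^{−1} = 1 (mod 11), so α_err = 6·1 = 6 ≡ 6 = α_2. Error position i = 2.
  Consistency check: S_2/S_1 = 3·2 = 6 ≡ 6 = α_err ✓ (single-error assumption holds).
Step 4: error magnitude e = S_0/v_2 = S_0·∏_{j≠2}(α_2 − α_j) = 1·1 = 1 ≡ 1 (mod 11).
Step 5: correct position 2: c_2 = r_2 − e = 8 − 1 ≡ 7 (mod 11). Hence c = [3, 7, 4, 6, 9].
  Check: interpolating c through the α_i gives m(x) = 10 + 5·x (degree < 2) with m(α_i) = c_i for every i, so c is indeed a codeword.
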